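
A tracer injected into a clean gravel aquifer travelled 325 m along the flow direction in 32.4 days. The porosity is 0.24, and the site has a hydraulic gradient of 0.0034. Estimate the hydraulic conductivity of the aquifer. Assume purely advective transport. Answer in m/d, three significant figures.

708 m/d

v = L / t = 325 / 32.4 = 10.03 m/d
K = v · n / i = 10.03 × 0.24 / 0.0034 = 708 m/d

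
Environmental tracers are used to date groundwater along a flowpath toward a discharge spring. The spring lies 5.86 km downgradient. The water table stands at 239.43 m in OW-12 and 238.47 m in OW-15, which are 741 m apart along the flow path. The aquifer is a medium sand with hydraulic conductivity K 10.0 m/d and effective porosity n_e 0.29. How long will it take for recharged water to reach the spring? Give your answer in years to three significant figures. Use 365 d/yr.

359 years

Hydraulic gradient i = (239.43 − 238.47) / 741 = 0.96 / 741 = 0.001296
Darcy flux q = K·i = 10.0 × 0.001296 = 0.01296 m/d
v_s = q/n_e = 0.01296/0.29 = 0.04467 m/d
L = 5.86 km = 5860 m
t = L / v = 5860 / 0.04467 = 131200 d
   = 131200 / 365 = 359 yr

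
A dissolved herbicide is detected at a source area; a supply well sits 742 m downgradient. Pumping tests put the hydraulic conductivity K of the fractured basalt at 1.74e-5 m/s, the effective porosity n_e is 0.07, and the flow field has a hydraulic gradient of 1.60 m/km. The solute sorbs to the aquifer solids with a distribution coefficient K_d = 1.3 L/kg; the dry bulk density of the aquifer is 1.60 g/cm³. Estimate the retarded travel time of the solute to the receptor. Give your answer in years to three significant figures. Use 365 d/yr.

K = 1.74e-5 m/s × 86400 s/d = 1.503 m/d
Specific discharge q = 1.503 × 0.0016 = 0.002405 m/d
Seepage velocity v = q / n = 0.002405 / 0.07 = 0.03436 m/d
Retardation R = 1 + ρ_b·K_d/n = 1 + 1.60×1.3/0.07 = 30.71
Contaminant velocity v_c = v/R = 0.03436/30.71 = 0.001119 m/d
t = L/v_c = 742/0.001119 = 663200 d
   = 663200/365 = 1820 yr

1820 years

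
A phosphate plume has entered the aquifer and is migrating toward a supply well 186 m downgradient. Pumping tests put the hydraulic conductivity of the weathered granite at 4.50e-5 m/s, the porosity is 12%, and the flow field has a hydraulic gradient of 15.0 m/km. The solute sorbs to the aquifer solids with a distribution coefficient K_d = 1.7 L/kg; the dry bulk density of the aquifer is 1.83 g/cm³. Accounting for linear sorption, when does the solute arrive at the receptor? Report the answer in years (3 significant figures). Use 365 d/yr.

28.2 years

K = 4.50e-5 m/s × 86400 s/d = 3.888 m/d
Specific discharge q = 3.888 × 0.015 = 0.05832 m/d
v = Ki/n = 3.888·0.015/0.12 = 0.4860 m/d
Retardation R = 1 + ρ_b·K_d/n = 1 + 1.83×1.7/0.12 = 26.93
Contaminant velocity v_c = v/R = 0.4860/26.93 = 0.01805 m/d
t = L/v_c = 186/0.01805 = 10300 d
   = 10300/365 = 28.2 yr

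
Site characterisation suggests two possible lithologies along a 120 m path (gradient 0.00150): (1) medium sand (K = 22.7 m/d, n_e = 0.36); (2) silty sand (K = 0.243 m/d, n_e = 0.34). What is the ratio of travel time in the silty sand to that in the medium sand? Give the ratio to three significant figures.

Unit 1 (medium sand): v = 22.7×0.0015/0.36 = 0.09458 m/d, t = 120/0.09458 = 1269 d
Unit 2 (silty sand): v = 0.243×0.0015/0.34 = 0.001072 m/d, t = 120/0.001072 = 111900 d
t(silty sand) / t(medium sand) = 111900/1269 = 88.2

88.2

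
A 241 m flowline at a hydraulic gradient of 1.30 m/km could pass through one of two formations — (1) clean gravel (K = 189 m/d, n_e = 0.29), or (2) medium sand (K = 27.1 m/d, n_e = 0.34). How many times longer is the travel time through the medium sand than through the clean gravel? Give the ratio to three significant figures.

8.18

Unit 1 (clean gravel): v = 189×0.0013/0.29 = 0.8472 m/d, t = 241/0.8472 = 284.5 d
Unit 2 (medium sand): v = 27.1×0.0013/0.34 = 0.1036 m/d, t = 241/0.1036 = 2326 d
t(medium sand) / t(clean gravel) = 2326/284.5 = 8.18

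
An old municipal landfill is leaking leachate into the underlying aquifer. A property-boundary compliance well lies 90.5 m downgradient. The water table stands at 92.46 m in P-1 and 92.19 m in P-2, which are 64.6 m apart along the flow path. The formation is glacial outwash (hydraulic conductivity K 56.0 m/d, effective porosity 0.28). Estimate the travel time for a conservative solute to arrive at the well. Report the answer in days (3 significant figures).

Hydraulic gradient i = (92.46 − 92.19) / 64.6 = 0.27 / 64.6 = 0.004180
Darcy flux q = K·i = 56.0 × 0.004180 = 0.2341 m/d
v = Ki/n = 56.0·0.004180/0.28 = 0.8359 m/d
t = L / v = 90.5 / 0.8359 = 108.3 d

108 days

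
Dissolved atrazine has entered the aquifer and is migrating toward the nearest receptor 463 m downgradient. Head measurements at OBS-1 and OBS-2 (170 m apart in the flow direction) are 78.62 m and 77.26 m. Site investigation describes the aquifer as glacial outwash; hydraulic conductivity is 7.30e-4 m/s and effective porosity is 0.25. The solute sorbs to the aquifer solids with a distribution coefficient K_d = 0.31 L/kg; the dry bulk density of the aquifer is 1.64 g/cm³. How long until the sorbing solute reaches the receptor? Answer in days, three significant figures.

696 days

Hydraulic gradient i = (78.62 − 77.26) / 170 = 1.36 / 170 = 0.008000
K = 7.30e-4 m/s × 86400 s/d = 63.07 m/d
Specific discharge q = 63.07 × 0.008000 = 0.5046 m/d
v_s = q/n_e = 0.5046/0.25 = 2.018 m/d
Retardation R = 1 + ρ_b·K_d/n = 1 + 1.64×0.31/0.25 = 3.034
Contaminant velocity v_c = v/R = 2.018/3.034 = 0.6653 m/d
t = L/v_c = 463/0.6653 = 695.9 d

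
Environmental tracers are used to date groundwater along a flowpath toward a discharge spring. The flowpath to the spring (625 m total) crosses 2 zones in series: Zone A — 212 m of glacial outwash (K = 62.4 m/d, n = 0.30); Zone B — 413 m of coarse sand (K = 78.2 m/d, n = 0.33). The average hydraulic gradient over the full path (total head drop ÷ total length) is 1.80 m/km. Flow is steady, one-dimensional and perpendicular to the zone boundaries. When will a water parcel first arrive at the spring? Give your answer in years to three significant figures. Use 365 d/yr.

Steady 1-D flow in series ⇒ the Darcy flux q is identical in every zone and the zone head losses add (resistances L/K in series).
Σ(L/K) = 212/62.4 + 413/78.2 = 3.397 + 5.281 = 8.679 d
K_eq = L_total / Σ(L/K) = 625 / 8.679 = 72.01 m/d
q = K_eq · i = 72.01 × 0.0018 = 0.1296 m/d (same in every zone)
Zone A: v = q/n = 0.1296/0.30 = 0.4321 m/d → t_A = 212/0.4321 = 490.6 d
Zone B: v = q/n = 0.1296/0.33 = 0.3928 m/d → t_B = 413/0.3928 = 1051 d
Total t = 490.6 + 1051 = 1542 d
   = 1542 / 365 = 4.22 yr

4.22 years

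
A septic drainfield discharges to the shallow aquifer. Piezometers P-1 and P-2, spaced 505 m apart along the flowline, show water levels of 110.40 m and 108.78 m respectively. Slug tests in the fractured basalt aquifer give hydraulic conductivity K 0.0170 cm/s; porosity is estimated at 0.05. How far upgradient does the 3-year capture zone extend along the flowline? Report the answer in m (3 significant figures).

Hydraulic gradient i = (110.40 − 108.78) / 505 = 1.62 / 505 = 0.003208
K = 0.0170 cm/s × 864 = 14.69 m/d
Specific discharge q = 14.69 × 0.003208 = 0.04712 m/d
Seepage velocity v = q / n = 0.04712 / 0.05 = 0.9424 m/d
T = 3 yr × 365 = 1095 d
L = v × T = 0.9424 × 1095 = 1032 m

1030 m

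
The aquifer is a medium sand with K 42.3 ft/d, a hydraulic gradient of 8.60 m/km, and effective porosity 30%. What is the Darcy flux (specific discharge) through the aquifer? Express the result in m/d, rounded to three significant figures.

K = 42.3 ft/d × 0.3048 = 12.89 m/d
Darcy flux q = K·i = 12.89 × 0.0086 = 0.1109 m/d

0.111 m/d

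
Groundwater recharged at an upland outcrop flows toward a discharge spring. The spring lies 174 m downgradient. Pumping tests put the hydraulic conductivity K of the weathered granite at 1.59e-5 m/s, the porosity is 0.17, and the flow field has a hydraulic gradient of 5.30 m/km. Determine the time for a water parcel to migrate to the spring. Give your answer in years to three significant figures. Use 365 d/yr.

11.1 years

K = 1.59e-5 m/s × 86400 s/d = 1.374 m/d
Specific discharge q = 1.374 × 0.0053 = 0.007281 m/d
v = Ki/n = 1.374·0.0053/0.17 = 0.04283 m/d
t = L / v = 174 / 0.04283 = 4063 d
   = 4063 / 365 = 11.1 yr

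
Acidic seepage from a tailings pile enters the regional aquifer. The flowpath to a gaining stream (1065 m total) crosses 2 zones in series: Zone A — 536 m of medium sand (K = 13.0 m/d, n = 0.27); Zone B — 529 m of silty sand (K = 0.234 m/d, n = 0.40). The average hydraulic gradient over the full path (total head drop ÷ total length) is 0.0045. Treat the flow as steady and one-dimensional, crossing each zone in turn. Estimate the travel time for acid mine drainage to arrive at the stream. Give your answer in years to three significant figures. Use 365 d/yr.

Steady 1-D flow in series ⇒ the Darcy flux q is identical in every zone and the zone head losses add (resistances L/K in series).
Σ(L/K) = 536/13.0 + 529/0.234 = 41.23 + 2261 = 2302 d
K_eq = L_total / Σ(L/K) = 1065 / 2302 = 0.4627 m/d
q = K_eq · i = 0.4627 × 0.0045 = 0.002082 m/d (same in every zone)
Zone A: v = q/n = 0.002082/0.27 = 0.007711 m/d → t_A = 536/0.007711 = 69510 d
Zone B: v = q/n = 0.002082/0.40 = 0.005205 m/d → t_B = 529/0.005205 = 101600 d
Total t = 69510 + 101600 = 171100 d
   = 171100 / 365 = 469 yr

469 years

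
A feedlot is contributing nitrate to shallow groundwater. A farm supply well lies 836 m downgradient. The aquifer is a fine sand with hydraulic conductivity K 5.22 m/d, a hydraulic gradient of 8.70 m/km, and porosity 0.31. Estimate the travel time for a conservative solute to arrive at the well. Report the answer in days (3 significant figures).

5710 days

Specific discharge q = 5.22 × 0.0087 = 0.04541 m/d
Average linear velocity = 0.04541 / 0.31 = 0.1465 m/d
t = L / v = 836 / 0.1465 = 5707 d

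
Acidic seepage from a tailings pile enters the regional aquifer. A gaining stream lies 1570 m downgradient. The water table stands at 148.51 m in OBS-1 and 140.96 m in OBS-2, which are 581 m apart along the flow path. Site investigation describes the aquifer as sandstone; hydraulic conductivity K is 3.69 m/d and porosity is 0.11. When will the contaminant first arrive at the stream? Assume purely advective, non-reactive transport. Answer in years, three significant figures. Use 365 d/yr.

Hydraulic gradient i = (148.51 − 140.96) / 581 = 7.55 / 581 = 0.01299
Specific discharge q = 3.69 × 0.01299 = 0.04795 m/d
v_s = q/n_e = 0.04795/0.11 = 0.4359 m/d
t = L / v = 1570 / 0.4359 = 3602 d
   = 3602 / 365 = 9.87 yr

9.87 years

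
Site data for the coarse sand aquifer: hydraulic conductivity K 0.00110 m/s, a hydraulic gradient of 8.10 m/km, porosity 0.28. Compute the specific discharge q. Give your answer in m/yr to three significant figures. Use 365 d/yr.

281 m/yr

K = 0.00110 m/s × 86400 s/d = 95.04 m/d
q = Ki = 95.04 × 0.0081 = 0.7698 m/d
   = 0.7698 × 365 = 281 m/yr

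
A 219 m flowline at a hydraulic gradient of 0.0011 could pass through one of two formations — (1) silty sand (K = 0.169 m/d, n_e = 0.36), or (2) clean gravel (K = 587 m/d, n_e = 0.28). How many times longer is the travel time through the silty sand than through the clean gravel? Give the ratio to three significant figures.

Unit 1 (silty sand): v = 0.169×0.0011/0.36 = 5.164e-4 m/d, t = 219/5.164e-4 = 424100 d
Unit 2 (clean gravel): v = 587×0.0011/0.28 = 2.306 m/d, t = 219/2.306 = 94.97 d
t(silty sand) / t(clean gravel) = 424100/94.97 = 4470

4470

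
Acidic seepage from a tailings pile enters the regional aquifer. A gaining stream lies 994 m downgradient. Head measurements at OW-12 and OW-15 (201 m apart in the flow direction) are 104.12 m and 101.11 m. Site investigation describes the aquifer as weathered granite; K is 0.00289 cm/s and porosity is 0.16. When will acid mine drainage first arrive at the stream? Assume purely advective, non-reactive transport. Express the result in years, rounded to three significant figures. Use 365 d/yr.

11.7 years

Hydraulic gradient i = (104.12 − 101.11) / 201 = 3.01 / 201 = 0.01498
K = 0.00289 cm/s × 864 = 2.497 m/d
q = Ki = 2.497 × 0.01498 = 0.03739 m/d
Average linear velocity = 0.03739 / 0.16 = 0.2337 m/d
t = L / v = 994 / 0.2337 = 4253 d
   = 4253 / 365 = 11.7 yr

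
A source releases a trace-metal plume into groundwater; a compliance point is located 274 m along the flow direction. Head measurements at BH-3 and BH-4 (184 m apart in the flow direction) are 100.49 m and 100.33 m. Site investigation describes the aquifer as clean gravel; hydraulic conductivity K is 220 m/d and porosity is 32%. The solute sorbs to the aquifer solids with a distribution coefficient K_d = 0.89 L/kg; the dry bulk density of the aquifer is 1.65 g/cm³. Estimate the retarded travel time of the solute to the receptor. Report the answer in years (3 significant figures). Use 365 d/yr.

7.02 years

Hydraulic gradient i = (100.49 − 100.33) / 184 = 0.16 / 184 = 8.696e-4
Specific discharge q = 220 × 8.696e-4 = 0.1913 m/d
Seepage velocity v = q / n = 0.1913 / 0.32 = 0.5978 m/d
Retardation R = 1 + ρ_b·K_d/n = 1 + 1.65×0.89/0.32 = 5.589
Contaminant velocity v_c = v/R = 0.5978/5.589 = 0.1070 m/d
t = L/v_c = 274/0.1070 = 2562 d
   = 2562/365 = 7.02 yr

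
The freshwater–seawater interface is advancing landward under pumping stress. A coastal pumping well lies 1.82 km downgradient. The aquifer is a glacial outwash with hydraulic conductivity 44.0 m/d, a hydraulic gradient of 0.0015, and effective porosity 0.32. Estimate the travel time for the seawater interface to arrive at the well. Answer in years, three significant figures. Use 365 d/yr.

q = Ki = 44.0 × 0.0015 = 0.06600 m/d
Average linear velocity = 0.06600 / 0.32 = 0.2063 m/d
L = 1.82 km = 1820 m
t = L / v = 1820 / 0.2063 = 8824 d
   = 8824 / 365 = 24.2 yr

24.2 years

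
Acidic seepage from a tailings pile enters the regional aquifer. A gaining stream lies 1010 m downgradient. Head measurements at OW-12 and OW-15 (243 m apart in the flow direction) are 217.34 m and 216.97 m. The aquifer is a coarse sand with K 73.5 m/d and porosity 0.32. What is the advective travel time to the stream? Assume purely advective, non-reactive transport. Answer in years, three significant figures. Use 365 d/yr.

Hydraulic gradient i = (217.34 − 216.97) / 243 = 0.37 / 243 = 0.001523
q = Ki = 73.5 × 0.001523 = 0.1119 m/d
Seepage velocity v = q / n = 0.1119 / 0.32 = 0.3497 m/d
t = L / v = 1010 / 0.3497 = 2888 d
   = 2888 / 365 = 7.91 yr

7.91 years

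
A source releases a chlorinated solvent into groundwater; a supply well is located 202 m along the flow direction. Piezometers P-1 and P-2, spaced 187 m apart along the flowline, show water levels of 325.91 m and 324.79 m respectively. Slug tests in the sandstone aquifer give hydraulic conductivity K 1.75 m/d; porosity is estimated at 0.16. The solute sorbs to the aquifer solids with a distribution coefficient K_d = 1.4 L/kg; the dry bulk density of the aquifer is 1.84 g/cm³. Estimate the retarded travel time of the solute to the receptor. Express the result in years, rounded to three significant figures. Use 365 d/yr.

Hydraulic gradient i = (325.91 − 324.79) / 187 = 1.12 / 187 = 0.005989
q = Ki = 1.75 × 0.005989 = 0.01048 m/d
v = Ki/n = 1.75·0.005989/0.16 = 0.06551 m/d
Retardation R = 1 + ρ_b·K_d/n = 1 + 1.84×1.4/0.16 = 17.10
Contaminant velocity v_c = v/R = 0.06551/17.10 = 0.003831 m/d
t = L/v_c = 202/0.003831 = 52730 d
   = 52730/365 = 144 yr

144 years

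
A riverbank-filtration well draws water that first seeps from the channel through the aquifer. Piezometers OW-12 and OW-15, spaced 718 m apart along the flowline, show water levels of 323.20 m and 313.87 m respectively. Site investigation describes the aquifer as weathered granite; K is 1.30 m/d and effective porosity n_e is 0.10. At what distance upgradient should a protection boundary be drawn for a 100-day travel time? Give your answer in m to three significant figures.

Hydraulic gradient i = (323.20 − 313.87) / 718 = 9.33 / 718 = 0.01299
q = Ki = 1.30 × 0.01299 = 0.01689 m/d
v = Ki/n = 1.30·0.01299/0.10 = 0.1689 m/d
L = v × T = 0.1689 × 100 = 16.89 m

16.9 m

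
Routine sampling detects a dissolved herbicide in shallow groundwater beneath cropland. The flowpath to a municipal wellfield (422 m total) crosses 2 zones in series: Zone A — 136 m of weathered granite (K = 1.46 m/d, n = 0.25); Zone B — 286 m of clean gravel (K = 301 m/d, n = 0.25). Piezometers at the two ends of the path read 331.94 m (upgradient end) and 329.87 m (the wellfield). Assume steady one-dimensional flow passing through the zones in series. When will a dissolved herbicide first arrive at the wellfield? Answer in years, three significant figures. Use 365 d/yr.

13.1 years

Total head drop ΔH = 331.94 − 329.87 = 2.07 m
Continuity: the same q passes through each zone, so ΔH = q·Σ(L_j/K_j) — the zones act as resistances in series.
Σ(L/K) = 136/1.46 + 286/301 = 93.15 + 0.9502 = 94.10 d
q = ΔH / Σ(L/K) = 2.07 / 94.10 = 0.02200 m/d (same in every zone)
Zone A: v = q/n = 0.02200/0.25 = 0.08799 m/d → t_A = 136/0.08799 = 1546 d
Zone B: v = q/n = 0.02200/0.25 = 0.08799 m/d → t_B = 286/0.08799 = 3250 d
Total t = 1546 + 3250 = 4796 d
   = 4796 / 365 = 13.1 yr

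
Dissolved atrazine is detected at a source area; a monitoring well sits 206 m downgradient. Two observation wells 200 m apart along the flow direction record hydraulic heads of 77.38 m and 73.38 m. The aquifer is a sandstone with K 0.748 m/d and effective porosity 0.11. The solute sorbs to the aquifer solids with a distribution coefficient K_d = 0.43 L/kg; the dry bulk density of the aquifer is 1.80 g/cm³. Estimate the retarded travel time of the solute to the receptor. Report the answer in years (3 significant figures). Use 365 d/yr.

33.3 years

Hydraulic gradient i = (77.38 − 73.38) / 200 = 4.00 / 200 = 0.02000
Darcy flux q = K·i = 0.748 × 0.02000 = 0.01496 m/d
Average linear velocity = 0.01496 / 0.11 = 0.1360 m/d
Retardation R = 1 + ρ_b·K_d/n = 1 + 1.80×0.43/0.11 = 8.036
Contaminant velocity v_c = v/R = 0.1360/8.036 = 0.01692 m/d
t = L/v_c = 206/0.01692 = 12170 d
   = 12170/365 = 33.3 yr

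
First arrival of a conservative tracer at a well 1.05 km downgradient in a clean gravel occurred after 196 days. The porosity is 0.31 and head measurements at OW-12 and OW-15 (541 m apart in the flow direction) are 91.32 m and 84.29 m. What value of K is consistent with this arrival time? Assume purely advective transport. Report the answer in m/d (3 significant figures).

Hydraulic gradient i = (91.32 − 84.29) / 541 = 7.03 / 541 = 0.01299
L = 1.05 km = 1050 m
v = L / t = 1050 / 196 = 5.357 m/d
K = v · n / i = 5.357 × 0.31 / 0.01299 = 128 m/d

128 m/d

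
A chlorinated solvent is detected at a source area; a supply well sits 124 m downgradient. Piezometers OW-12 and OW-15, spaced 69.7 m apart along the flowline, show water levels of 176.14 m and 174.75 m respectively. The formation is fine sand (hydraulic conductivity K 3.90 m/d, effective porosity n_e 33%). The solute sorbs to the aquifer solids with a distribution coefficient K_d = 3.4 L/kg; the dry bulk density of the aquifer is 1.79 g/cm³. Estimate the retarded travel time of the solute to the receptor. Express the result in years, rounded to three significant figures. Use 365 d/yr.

Hydraulic gradient i = (176.14 − 174.75) / 69.7 = 1.39 / 69.7 = 0.01994
Darcy flux q = K·i = 3.90 × 0.01994 = 0.07778 m/d
Average linear velocity = 0.07778 / 0.33 = 0.2357 m/d
Retardation R = 1 + ρ_b·K_d/n = 1 + 1.79×3.4/0.33 = 19.44
Contaminant velocity v_c = v/R = 0.2357/19.44 = 0.01212 m/d
t = L/v_c = 124/0.01212 = 10230 d
   = 10230/365 = 28.0 yr

28.0 years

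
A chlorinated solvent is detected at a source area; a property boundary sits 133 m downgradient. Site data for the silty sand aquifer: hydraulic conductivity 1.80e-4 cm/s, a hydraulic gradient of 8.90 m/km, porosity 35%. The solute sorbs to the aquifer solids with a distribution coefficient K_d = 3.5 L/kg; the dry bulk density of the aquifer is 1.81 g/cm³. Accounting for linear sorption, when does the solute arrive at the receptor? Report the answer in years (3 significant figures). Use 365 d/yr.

K = 1.80e-4 cm/s × 864 = 0.1555 m/d
q = Ki = 0.1555 × 0.0089 = 0.001384 m/d
v = Ki/n = 0.1555·0.0089/0.35 = 0.003955 m/d
Retardation R = 1 + ρ_b·K_d/n = 1 + 1.81×3.5/0.35 = 19.10
Contaminant velocity v_c = v/R = 0.003955/19.10 = 2.070e-4 m/d
t = L/v_c = 133/2.070e-4 = 642400 d
   = 642400/365 = 1760 yr

1760 years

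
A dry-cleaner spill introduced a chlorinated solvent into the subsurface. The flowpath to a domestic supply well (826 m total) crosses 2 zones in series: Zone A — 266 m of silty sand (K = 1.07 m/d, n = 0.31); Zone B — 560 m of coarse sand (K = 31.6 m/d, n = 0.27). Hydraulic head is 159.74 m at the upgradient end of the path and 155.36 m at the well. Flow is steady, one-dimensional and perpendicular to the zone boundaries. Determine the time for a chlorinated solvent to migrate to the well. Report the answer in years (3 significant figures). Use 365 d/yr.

Total head drop ΔH = 159.74 − 155.36 = 4.38 m
Steady 1-D flow in series ⇒ the Darcy flux q is identical in every zone and the zone head losses add (resistances L/K in series).
Σ(L/K) = 266/1.07 + 560/31.6 = 248.6 + 17.72 = 266.3 d
q = ΔH / Σ(L/K) = 4.38 / 266.3 = 0.01645 m/d (same in every zone)
Zone A: v = q/n = 0.01645/0.31 = 0.05305 m/d → t_A = 266/0.05305 = 5014 d
Zone B: v = q/n = 0.01645/0.27 = 0.06091 m/d → t_B = 560/0.06091 = 9194 d
Total t = 5014 + 9194 = 14210 d
   = 14210 / 365 = 38.9 yr

38.9 years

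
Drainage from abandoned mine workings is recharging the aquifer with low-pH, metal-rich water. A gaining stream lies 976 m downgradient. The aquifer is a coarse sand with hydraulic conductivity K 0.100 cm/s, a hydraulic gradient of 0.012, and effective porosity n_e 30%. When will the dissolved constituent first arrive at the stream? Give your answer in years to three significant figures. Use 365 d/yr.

K = 0.100 cm/s × 864 = 86.40 m/d
Specific discharge q = 86.40 × 0.012 = 1.037 m/d
Seepage velocity v = q / n = 1.037 / 0.30 = 3.456 m/d
t = L / v = 976 / 3.456 = 282.4 d
   = 282.4 / 365 = 0.774 yr

0.774 years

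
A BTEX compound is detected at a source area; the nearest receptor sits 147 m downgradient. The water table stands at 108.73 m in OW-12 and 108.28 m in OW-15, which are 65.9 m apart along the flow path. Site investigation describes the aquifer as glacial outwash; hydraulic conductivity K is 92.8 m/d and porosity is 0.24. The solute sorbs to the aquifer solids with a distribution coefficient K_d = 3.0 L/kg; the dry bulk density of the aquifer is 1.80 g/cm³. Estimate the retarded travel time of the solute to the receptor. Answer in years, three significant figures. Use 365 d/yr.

3.58 years

Hydraulic gradient i = (108.73 − 108.28) / 65.9 = 0.45 / 65.9 = 0.006829
Darcy flux q = K·i = 92.8 × 0.006829 = 0.6337 m/d
v_s = q/n_e = 0.6337/0.24 = 2.640 m/d
Retardation R = 1 + ρ_b·K_d/n = 1 + 1.80×3.0/0.24 = 23.50
Contaminant velocity v_c = v/R = 2.640/23.50 = 0.1124 m/d
t = L/v_c = 147/0.1124 = 1308 d
   = 1308/365 = 3.58 yr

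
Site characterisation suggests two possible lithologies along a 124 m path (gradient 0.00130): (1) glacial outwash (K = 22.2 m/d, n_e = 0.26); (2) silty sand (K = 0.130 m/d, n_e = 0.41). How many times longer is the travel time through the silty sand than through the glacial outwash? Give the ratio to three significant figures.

Unit 1 (glacial outwash): v = 22.2×0.0013/0.26 = 0.1110 m/d, t = 124/0.1110 = 1117 d
Unit 2 (silty sand): v = 0.130×0.0013/0.41 = 4.122e-4 m/d, t = 124/4.122e-4 = 300800 d
t(silty sand) / t(glacial outwash) = 300800/1117 = 269

269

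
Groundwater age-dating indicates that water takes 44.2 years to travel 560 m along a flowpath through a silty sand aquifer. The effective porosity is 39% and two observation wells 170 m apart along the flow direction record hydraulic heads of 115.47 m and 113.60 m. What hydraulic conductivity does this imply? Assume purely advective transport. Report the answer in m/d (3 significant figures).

1.23 m/d

Hydraulic gradient i = (115.47 − 113.60) / 170 = 1.87 / 170 = 0.01100
t = 44.2 years = 16130 d
v = L / t = 560 / 16130 = 0.03471 m/d
K = v · n / i = 0.03471 × 0.39 / 0.01100 = 1.23 m/d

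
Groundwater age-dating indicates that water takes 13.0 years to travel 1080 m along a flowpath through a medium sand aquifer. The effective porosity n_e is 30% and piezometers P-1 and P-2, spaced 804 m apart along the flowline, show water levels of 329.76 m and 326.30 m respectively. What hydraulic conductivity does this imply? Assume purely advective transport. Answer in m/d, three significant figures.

15.9 m/d

Hydraulic gradient i = (329.76 − 326.30) / 804 = 3.46 / 804 = 0.004303
t = 13.0 years = 4745 d
v = L / t = 1080 / 4745 = 0.2276 m/d
K = v · n / i = 0.2276 × 0.30 / 0.004303 = 15.9 m/d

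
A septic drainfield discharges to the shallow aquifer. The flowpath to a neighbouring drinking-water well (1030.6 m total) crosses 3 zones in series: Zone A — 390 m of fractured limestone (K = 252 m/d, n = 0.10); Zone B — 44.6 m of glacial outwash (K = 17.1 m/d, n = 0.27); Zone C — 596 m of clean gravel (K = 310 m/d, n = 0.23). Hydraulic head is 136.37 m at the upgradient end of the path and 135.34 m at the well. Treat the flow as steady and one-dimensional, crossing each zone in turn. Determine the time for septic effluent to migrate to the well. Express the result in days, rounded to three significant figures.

Total head drop ΔH = 136.37 − 135.34 = 1.03 m
Steady 1-D flow in series ⇒ the Darcy flux q is identical in every zone and the zone head losses add (resistances L/K in series).
Σ(L/K) = 390/252 + 44.6/17.1 + 596/310 = 1.548 + 2.608 + 1.923 = 6.078 d
q = ΔH / Σ(L/K) = 1.03 / 6.078 = 0.1695 m/d (same in every zone)
Zone A: v = q/n = 0.1695/0.10 = 1.695 m/d → t_A = 390/1.695 = 230.2 d
Zone B: v = q/n = 0.1695/0.27 = 0.6276 m/d → t_B = 44.6/0.6276 = 71.06 d
Zone C: v = q/n = 0.1695/0.23 = 0.7368 m/d → t_C = 596/0.7368 = 809.0 d
Total t = 230.2 + 71.06 + 809.0 = 1110 d

1110 days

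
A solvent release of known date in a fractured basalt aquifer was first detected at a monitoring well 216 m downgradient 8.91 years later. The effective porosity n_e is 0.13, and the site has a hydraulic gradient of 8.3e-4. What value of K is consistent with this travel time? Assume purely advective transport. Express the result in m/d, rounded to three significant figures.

t = 8.91 years = 3252 d
v = L / t = 216 / 3252 = 0.06642 m/d
K = v · n / i = 0.06642 × 0.13 / 8.3e-4 = 10.4 m/d

10.4 m/d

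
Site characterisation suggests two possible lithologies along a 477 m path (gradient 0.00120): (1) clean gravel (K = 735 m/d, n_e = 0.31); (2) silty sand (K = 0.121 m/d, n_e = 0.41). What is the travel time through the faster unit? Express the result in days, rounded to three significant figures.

168 days

Unit 1 (clean gravel): v = 735×0.0012/0.31 = 2.845 m/d, t = 477/2.845 = 167.7 d
Unit 2 (silty sand): v = 0.121×0.0012/0.41 = 3.541e-4 m/d, t = 477/3.541e-4 = 1.347e6 d
Faster unit: t = 168 d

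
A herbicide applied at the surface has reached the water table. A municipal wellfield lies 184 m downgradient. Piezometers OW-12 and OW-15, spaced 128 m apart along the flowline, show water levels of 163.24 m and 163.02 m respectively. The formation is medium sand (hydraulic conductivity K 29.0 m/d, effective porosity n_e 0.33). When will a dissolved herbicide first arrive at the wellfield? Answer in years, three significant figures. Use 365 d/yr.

Hydraulic gradient i = (163.24 − 163.02) / 128 = 0.22 / 128 = 0.001719
Darcy flux q = K·i = 29.0 × 0.001719 = 0.04984 m/d
v = Ki/n = 29.0·0.001719/0.33 = 0.1510 m/d
t = L / v = 184 / 0.1510 = 1218 d
   = 1218 / 365 = 3.34 yr

3.34 years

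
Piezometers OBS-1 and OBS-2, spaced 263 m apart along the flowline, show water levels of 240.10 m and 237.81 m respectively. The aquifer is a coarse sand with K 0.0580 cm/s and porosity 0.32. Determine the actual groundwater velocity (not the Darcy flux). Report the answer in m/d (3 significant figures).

1.36 m/d

Hydraulic gradient i = (240.10 − 237.81) / 263 = 2.29 / 263 = 0.008707
K = 0.0580 cm/s × 864 = 50.11 m/d
q = Ki = 50.11 × 0.008707 = 0.4363 m/d
v = Ki/n = 50.11·0.008707/0.32 = 1.364 m/d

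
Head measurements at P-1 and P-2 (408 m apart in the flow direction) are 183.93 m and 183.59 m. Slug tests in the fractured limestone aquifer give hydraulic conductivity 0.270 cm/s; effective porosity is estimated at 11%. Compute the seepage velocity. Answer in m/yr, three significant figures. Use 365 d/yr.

Hydraulic gradient i = (183.93 − 183.59) / 408 = 0.34 / 408 = 8.333e-4
K = 0.270 cm/s × 864 = 233.3 m/d
Darcy flux q = K·i = 233.3 × 8.333e-4 = 0.1944 m/d
Average linear velocity = 0.1944 / 0.11 = 1.767 m/d
   = 1.767 × 365 = 645 m/yr

645 m/yr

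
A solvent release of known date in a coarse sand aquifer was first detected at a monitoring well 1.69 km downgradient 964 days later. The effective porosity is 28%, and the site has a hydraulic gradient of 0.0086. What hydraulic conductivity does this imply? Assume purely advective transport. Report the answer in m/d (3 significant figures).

L = 1.69 km = 1690 m
v = L / t = 1690 / 964 = 1.753 m/d
K = v · n / i = 1.753 × 0.28 / 0.0086 = 57.1 m/d

57.1 m/d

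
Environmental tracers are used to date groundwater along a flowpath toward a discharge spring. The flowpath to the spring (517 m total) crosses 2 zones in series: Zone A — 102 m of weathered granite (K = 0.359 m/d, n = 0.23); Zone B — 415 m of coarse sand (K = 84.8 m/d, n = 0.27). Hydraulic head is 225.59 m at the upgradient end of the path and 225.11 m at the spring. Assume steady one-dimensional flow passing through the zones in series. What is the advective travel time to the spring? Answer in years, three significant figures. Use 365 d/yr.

Total head drop ΔH = 225.59 − 225.11 = 0.48 m
Steady 1-D flow in series ⇒ the Darcy flux q is identical in every zone and the zone head losses add (resistances L/K in series).
Σ(L/K) = 102/0.359 + 415/84.8 = 284.1 + 4.894 = 289.0 d
q = ΔH / Σ(L/K) = 0.48 / 289.0 = 0.001661 m/d (same in every zone)
Zone A: v = q/n = 0.001661/0.23 = 0.007221 m/d → t_A = 102/0.007221 = 14130 d
Zone B: v = q/n = 0.001661/0.27 = 0.006151 m/d → t_B = 415/0.006151 = 67470 d
Total t = 14130 + 67470 = 81590 d
   = 81590 / 365 = 224 yr

224 years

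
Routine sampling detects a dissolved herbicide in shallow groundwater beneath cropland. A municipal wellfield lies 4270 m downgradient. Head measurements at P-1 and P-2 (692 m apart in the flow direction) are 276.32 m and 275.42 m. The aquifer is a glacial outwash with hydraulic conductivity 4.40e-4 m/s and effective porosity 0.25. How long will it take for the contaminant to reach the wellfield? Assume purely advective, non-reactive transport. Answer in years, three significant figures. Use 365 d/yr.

59.2 years

Hydraulic gradient i = (276.32 − 275.42) / 692 = 0.90 / 692 = 0.001301
K = 4.40e-4 m/s × 86400 s/d = 38.02 m/d
q = Ki = 38.02 × 0.001301 = 0.04944 m/d
v_s = q/n_e = 0.04944/0.25 = 0.1978 m/d
t = L / v = 4270 / 0.1978 = 21590 d
   = 21590 / 365 = 59.2 yr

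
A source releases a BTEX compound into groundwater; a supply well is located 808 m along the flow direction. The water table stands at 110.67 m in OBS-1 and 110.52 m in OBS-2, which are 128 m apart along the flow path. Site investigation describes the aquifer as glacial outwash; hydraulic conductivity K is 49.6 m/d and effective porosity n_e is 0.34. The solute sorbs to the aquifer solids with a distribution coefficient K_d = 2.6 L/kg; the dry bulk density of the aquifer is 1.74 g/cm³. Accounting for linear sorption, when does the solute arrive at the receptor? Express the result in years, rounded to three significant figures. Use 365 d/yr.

Hydraulic gradient i = (110.67 − 110.52) / 128 = 0.15 / 128 = 0.001172
Darcy flux q = K·i = 49.6 × 0.001172 = 0.05812 m/d
v = Ki/n = 49.6·0.001172/0.34 = 0.1710 m/d
Retardation R = 1 + ρ_b·K_d/n = 1 + 1.74×2.6/0.34 = 14.31
Contaminant velocity v_c = v/R = 0.1710/14.31 = 0.01195 m/d
t = L/v_c = 808/0.01195 = 67610 d
   = 67610/365 = 185 yr

185 years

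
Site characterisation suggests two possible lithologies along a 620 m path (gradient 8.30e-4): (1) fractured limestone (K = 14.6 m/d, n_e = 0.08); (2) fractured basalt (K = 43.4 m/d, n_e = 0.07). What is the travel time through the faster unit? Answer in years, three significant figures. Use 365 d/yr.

Unit 1 (fractured limestone): v = 14.6×8.3e-4/0.08 = 0.1515 m/d, t = 620/0.1515 = 4093 d
Unit 2 (fractured basalt): v = 43.4×8.3e-4/0.07 = 0.5146 m/d, t = 620/0.5146 = 1205 d
Faster: 1205 d / 365 = 3.30 yr

3.30 years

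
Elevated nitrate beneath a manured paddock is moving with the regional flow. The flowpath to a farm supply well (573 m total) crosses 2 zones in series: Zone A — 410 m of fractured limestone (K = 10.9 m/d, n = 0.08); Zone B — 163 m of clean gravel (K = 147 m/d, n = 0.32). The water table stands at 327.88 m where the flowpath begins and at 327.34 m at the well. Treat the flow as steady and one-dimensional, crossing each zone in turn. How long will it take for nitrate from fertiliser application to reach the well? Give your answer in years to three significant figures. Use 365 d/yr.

Total head drop ΔH = 327.88 − 327.34 = 0.54 m
Continuity: the same q passes through each zone, so ΔH = q·Σ(L_j/K_j) — the zones act as resistances in series.
Σ(L/K) = 410/10.9 + 163/147 = 37.61 + 1.109 = 38.72 d
q = ΔH / Σ(L/K) = 0.54 / 38.72 = 0.01395 m/d (same in every zone)
Zone A: v = q/n = 0.01395/0.08 = 0.1743 m/d → t_A = 410/0.1743 = 2352 d
Zone B: v = q/n = 0.01395/0.32 = 0.04358 m/d → t_B = 163/0.04358 = 3740 d
Total t = 2352 + 3740 = 6093 d
   = 6093 / 365 = 16.7 yr

16.7 years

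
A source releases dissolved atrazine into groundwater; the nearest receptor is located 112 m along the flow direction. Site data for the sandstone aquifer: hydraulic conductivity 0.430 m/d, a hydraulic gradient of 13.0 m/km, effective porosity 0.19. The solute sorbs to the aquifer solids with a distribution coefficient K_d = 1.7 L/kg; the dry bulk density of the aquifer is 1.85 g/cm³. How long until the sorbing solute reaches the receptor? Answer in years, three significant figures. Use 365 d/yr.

q = Ki = 0.430 × 0.013 = 0.005590 m/d
Seepage velocity v = q / n = 0.005590 / 0.19 = 0.02942 m/d
Retardation R = 1 + ρ_b·K_d/n = 1 + 1.85×1.7/0.19 = 17.55
Contaminant velocity v_c = v/R = 0.02942/17.55 = 0.001676 m/d
t = L/v_c = 112/0.001676 = 66820 d
   = 66820/365 = 183 yr

183 years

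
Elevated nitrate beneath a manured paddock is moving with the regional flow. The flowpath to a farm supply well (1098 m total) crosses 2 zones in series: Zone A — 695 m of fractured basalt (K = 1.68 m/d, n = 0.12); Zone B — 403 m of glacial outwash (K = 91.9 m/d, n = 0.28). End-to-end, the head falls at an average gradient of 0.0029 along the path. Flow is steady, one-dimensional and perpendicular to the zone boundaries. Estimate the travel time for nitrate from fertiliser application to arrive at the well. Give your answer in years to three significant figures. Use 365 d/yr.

70.6 years

For zones in series the flux q is common to all zones; the equivalent conductivity is the harmonic (thickness-weighted) mean, K_eq = L_total / Σ(L_j/K_j).
Σ(L/K) = 695/1.68 + 403/91.9 = 413.7 + 4.385 = 418.1 d
K_eq = L_total / Σ(L/K) = 1098 / 418.1 = 2.626 m/d
q = K_eq · i = 2.626 × 0.0029 = 0.007616 m/d (same in every zone)
Zone A: v = q/n = 0.007616/0.12 = 0.06347 m/d → t_A = 695/0.06347 = 10950 d
Zone B: v = q/n = 0.007616/0.28 = 0.02720 m/d → t_B = 403/0.02720 = 14820 d
Total t = 10950 + 14820 = 25770 d
   = 25770 / 365 = 70.6 yr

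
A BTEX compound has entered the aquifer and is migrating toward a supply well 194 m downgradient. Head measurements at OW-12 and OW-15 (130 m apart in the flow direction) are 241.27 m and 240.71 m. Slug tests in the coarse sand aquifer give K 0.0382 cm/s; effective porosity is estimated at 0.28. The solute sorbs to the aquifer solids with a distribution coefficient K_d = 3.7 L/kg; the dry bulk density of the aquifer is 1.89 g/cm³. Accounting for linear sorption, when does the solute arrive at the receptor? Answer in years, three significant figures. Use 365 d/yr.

27.2 years

Hydraulic gradient i = (241.27 − 240.71) / 130 = 0.56 / 130 = 0.004308
K = 0.0382 cm/s × 864 = 33.00 m/d
Specific discharge q = 33.00 × 0.004308 = 0.1422 m/d
Seepage velocity v = q / n = 0.1422 / 0.28 = 0.5078 m/d
Retardation R = 1 + ρ_b·K_d/n = 1 + 1.89×3.7/0.28 = 25.97
Contaminant velocity v_c = v/R = 0.5078/25.97 = 0.01955 m/d
t = L/v_c = 194/0.01955 = 9924 d
   = 9924/365 = 27.2 yr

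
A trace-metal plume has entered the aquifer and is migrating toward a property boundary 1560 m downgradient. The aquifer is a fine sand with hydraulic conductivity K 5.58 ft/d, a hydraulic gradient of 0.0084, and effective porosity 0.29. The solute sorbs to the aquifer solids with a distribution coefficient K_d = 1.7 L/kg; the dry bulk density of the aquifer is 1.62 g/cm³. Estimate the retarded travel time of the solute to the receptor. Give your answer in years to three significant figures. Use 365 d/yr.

K = 5.58 ft/d × 0.3048 = 1.701 m/d
Specific discharge q = 1.701 × 0.0084 = 0.01429 m/d
v = Ki/n = 1.701·0.0084/0.29 = 0.04926 m/d
Retardation R = 1 + ρ_b·K_d/n = 1 + 1.62×1.7/0.29 = 10.50
Contaminant velocity v_c = v/R = 0.04926/10.50 = 0.004693 m/d
t = L/v_c = 1560/0.004693 = 332400 d
   = 332400/365 = 911 yr

911 years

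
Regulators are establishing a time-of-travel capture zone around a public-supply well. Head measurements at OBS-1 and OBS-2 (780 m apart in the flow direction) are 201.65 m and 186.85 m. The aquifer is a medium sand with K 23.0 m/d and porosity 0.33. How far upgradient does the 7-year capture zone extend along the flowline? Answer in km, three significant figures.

3.38 km

Hydraulic gradient i = (201.65 − 186.85) / 780 = 14.80 / 780 = 0.01897
Specific discharge q = 23.0 × 0.01897 = 0.4364 m/d
Average linear velocity = 0.4364 / 0.33 = 1.322 m/d
T = 7 yr × 365 = 2555 d
L = v × T = 1.322 × 2555 = 3379 m
   = 3.38 km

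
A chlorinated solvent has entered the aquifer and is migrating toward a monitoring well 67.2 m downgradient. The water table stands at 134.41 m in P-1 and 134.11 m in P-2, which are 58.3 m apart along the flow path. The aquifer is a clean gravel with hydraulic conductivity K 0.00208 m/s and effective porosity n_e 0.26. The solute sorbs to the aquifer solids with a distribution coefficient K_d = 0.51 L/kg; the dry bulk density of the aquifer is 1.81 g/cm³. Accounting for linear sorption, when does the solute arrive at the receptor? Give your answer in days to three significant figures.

Hydraulic gradient i = (134.41 − 134.11) / 58.3 = 0.30 / 58.3 = 0.005146
K = 0.00208 m/s × 86400 s/d = 179.7 m/d
q = Ki = 179.7 × 0.005146 = 0.9248 m/d
Seepage velocity v = q / n = 0.9248 / 0.26 = 3.557 m/d
Retardation R = 1 + ρ_b·K_d/n = 1 + 1.81×0.51/0.26 = 4.550
Contaminant velocity v_c = v/R = 3.557/4.550 = 0.7816 m/d
t = L/v_c = 67.2/0.7816 = 85.97 d

86.0 days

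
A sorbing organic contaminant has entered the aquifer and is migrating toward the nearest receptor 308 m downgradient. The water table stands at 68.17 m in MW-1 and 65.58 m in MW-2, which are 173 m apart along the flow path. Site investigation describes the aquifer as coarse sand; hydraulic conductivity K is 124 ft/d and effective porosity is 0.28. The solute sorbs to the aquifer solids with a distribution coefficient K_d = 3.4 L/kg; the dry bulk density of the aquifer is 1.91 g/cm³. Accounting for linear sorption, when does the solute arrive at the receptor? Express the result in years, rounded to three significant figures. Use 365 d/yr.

Hydraulic gradient i = (68.17 − 65.58) / 173 = 2.59 / 173 = 0.01497
K = 124 ft/d × 0.3048 = 37.80 m/d
Darcy flux q = K·i = 37.80 × 0.01497 = 0.5658 m/d
v_s = q/n_e = 0.5658/0.28 = 2.021 m/d
Retardation R = 1 + ρ_b·K_d/n = 1 + 1.91×3.4/0.28 = 24.19
Contaminant velocity v_c = v/R = 2.021/24.19 = 0.08353 m/d
t = L/v_c = 308/0.08353 = 3687 d
   = 3687/365 = 10.1 yr

10.1 years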